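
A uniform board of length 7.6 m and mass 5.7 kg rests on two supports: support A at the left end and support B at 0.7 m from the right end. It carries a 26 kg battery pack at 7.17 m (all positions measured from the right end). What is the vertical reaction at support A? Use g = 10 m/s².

Taking torques about support B:
Beam weight: 5.7 × 10 = 57 N down at 3.8 m → arm 3.1 m, τ = 57 × 3.1 = 176.7 N·m counterclockwise.
Battery pack: 26 × 10 = 260 N down at 7.17 m → arm 6.47 m, τ = 260 × 6.47 = 1682 N·m counterclockwise.
Net load moment about support B = 1859 N·m counterclockwise.
Reaction R at support A is upward at 7.6 m, arm 6.9 m → moment R × 6.9 clockwise.
Setting net torque to zero: R × 6.9 = 1859 → R = 269 N.

R_A ≈ 269 N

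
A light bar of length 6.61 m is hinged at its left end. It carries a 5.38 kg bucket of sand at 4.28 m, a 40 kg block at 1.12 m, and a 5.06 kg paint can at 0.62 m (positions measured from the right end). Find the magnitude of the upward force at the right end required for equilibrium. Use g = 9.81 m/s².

Sum moments about the left end (the unknown pivot reaction has zero arm there).
Bucket of sand: 5.38 × 9.81 = 52.78 N down at 4.28 m → arm 2.33 m, τ = 52.78 × 2.33 = 123 N·m clockwise.
Block: 40 × 9.81 = 392.4 N down at 1.12 m → arm 5.49 m, τ = 392.4 × 5.49 = 2154 N·m clockwise.
Paint can: 5.06 × 9.81 = 49.64 N down at 0.62 m → arm 5.99 m, τ = 49.64 × 5.99 = 297.3 N·m clockwise.
Net moment of the loads = 2574 N·m clockwise.
The upward force F acts at the right end, arm 6.61 m, giving F × 6.61 counterclockwise.
For rotational equilibrium, F × 6.61 = 2574, so F = 2574 / 6.61 = 389 N.

F ≈ 389 N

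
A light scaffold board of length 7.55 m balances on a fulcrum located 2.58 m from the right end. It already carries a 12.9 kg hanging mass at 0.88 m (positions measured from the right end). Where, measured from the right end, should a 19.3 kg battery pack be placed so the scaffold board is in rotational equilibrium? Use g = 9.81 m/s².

x ≈ 3.72 m from the right end

Sum moments about the fulcrum (at 2.58 m from the right end) (the support reaction has zero arm there).
Hanging mass: 12.9 × 9.81 = 126.5 N down at 0.88 m → arm 1.7 m, τ = 126.5 × 1.7 = 215 N·m clockwise.
Net moment of existing loads = 215 N·m clockwise.
The battery pack weighs 19.3 × 9.81 = 189.3 N and must supply an equal counterclockwise moment, so its lever arm about the fulcrum is 215 / 189.3 = 1.14 m.
That puts it at 2.58 + 1.14 = 3.72 m from the right end.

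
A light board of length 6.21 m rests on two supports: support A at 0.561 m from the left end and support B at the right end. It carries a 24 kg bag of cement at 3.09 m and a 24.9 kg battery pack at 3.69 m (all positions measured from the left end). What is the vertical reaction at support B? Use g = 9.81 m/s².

Taking torques about support A:
Bag of cement: 24 × 9.81 = 235.4 N down at 3.09 m → arm 2.529 m, τ = 235.4 × 2.529 = 595.3 N·m clockwise.
Battery pack: 24.9 × 9.81 = 244.3 N down at 3.69 m → arm 3.129 m, τ = 244.3 × 3.129 = 764.4 N·m clockwise.
Net load moment about support A = 1360 N·m clockwise.
Reaction R at support B is upward at 6.21 m, arm 5.649 m → moment R × 5.649 counterclockwise.
Στ = 0 ⇒ R × 5.649 = 1360 ⇒ R = 241 N.

R_B ≈ 241 N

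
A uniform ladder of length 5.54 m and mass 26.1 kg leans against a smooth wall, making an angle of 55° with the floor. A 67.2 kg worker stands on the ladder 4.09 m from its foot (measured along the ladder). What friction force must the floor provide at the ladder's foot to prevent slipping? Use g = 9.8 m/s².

Sum moments about the foot of the ladder (the floor normal and friction both act there and drop out).
Ladder weight 26.1×9.8 = 255.8 N acts at 2.77 m along the ladder; its horizontal arm is 2.77·cos55° = 1.589 m → τ = 406.5 N·m clockwise.
Worker: 67.2×9.8 = 658.6 N at 4.09 m → arm 2.346 m → τ = 1545 N·m clockwise.
Wall normal N acts horizontally at the top; its moment arm is the height L sinθ = 5.54·sin55° = 4.538 m, counterclockwise.
Στ = 0 ⇒ N × 4.538 = 1952 ⇒ N = 430 N.
ΣFx = 0: friction at the foot balances the wall's push, so f = N_wall = 430 N.

f ≈ 430 N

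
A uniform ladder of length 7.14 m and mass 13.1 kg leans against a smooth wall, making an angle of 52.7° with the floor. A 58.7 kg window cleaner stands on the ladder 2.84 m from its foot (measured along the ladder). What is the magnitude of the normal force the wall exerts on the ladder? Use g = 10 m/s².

About the foot of the ladder:
Ladder weight 13.1×10 = 131 N acts at 3.57 m along the ladder; its horizontal arm is 3.57·cos52.7° = 2.163 m → τ = 283.4 N·m clockwise.
Window cleaner: 58.7×10 = 587 N at 2.84 m → arm 1.721 m → τ = 1010 N·m clockwise.
Wall normal N acts horizontally at the top; its moment arm is the height L sinθ = 7.14·sin52.7° = 5.68 m, counterclockwise.
For rotational equilibrium, N × 5.68 = 1293, so N = 228 N.

N_wall ≈ 228 N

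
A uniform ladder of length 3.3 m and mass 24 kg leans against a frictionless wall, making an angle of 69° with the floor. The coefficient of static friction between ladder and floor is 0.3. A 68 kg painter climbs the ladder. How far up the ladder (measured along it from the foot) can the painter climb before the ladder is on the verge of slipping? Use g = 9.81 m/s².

d ≈ 2.91 m

Take moments about the foot of the ladder.
Ladder weight 24×9.81 = 235.4 N acts at 1.65 m along the ladder; its horizontal arm is 1.65·cos69° = 0.5913 m → τ = 139.2 N·m clockwise.
Painter weight 68×9.81 = 667.1 N at distance d → arm d·cos69° → τ = 667.1·d·0.3584 clockwise.
Wall normal N at the top has arm L sinθ = 3.081 m counterclockwise, so Στ = 0 gives N·3.081 = 139.2 + 239.1·d.
ΣFy = 0 ⇒ N_floor = 902.5 N, so the maximum friction is μ_s·N_floor = 0.3×902.5 = 270.8 N. ΣFx = 0 ⇒ N_wall = f, so at the slipping point N = 270.8 N.
Substituting: 270.8×3.081 = 139.2 + 239.1·d ⇒ d = (834.3 − 139.2) / 239.1 = 2.91 m.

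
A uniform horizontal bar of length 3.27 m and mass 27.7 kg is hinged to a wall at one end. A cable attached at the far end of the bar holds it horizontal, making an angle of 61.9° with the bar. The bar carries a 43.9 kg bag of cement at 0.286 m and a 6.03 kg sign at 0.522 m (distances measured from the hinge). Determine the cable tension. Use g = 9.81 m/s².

Taking torques about the hinge:
Beam weight: 27.7 × 9.81 = 271.7 N down at 1.635 m → arm 1.635 m, τ = 271.7 × 1.635 = 444.2 N·m clockwise.
Bag of cement: 43.9 × 9.81 = 430.7 N down at 0.286 m → arm 0.286 m, τ = 430.7 × 0.286 = 123.2 N·m clockwise.
Sign: 6.03 × 9.81 = 59.15 N down at 0.522 m → arm 0.522 m, τ = 59.15 × 0.522 = 30.88 N·m clockwise.
Total clockwise load moment = 598.3 N·m.
The cable tension T acts at 3.27 m; only its component perpendicular to the bar, T sinθ, produces torque. sin 61.9° = 0.8821.
For rotational equilibrium, T × 3.27 × 0.8821 = 598.3, so T = 598.3 / 2.884 = 207 N.

T ≈ 207 N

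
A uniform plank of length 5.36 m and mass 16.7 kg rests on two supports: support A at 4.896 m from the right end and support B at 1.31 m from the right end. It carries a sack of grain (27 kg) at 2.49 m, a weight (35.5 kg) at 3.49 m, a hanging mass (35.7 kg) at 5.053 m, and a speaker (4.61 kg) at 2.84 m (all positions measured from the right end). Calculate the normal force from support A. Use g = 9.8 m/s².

Sum moments about support B (its reaction then has zero moment arm).
Beam weight: 16.7 × 9.8 = 163.7 N down at 2.68 m → arm 1.37 m, τ = 163.7 × 1.37 = 224.3 N·m counterclockwise.
Sack of grain: 27 × 9.8 = 264.6 N down at 2.49 m → arm 1.18 m, τ = 264.6 × 1.18 = 312.2 N·m counterclockwise.
Weight: 35.5 × 9.8 = 347.9 N down at 3.49 m → arm 2.18 m, τ = 347.9 × 2.18 = 758.4 N·m counterclockwise.
Hanging mass: 35.7 × 9.8 = 349.9 N down at 5.053 m → arm 3.743 m, τ = 349.9 × 3.743 = 1310 N·m counterclockwise.
Speaker: 4.61 × 9.8 = 45.18 N down at 2.84 m → arm 1.53 m, τ = 45.18 × 1.53 = 69.13 N·m counterclockwise.
Net load moment about support B = 2674 N·m counterclockwise.
Reaction R at support A is upward at 4.896 m, arm 3.586 m → moment R × 3.586 clockwise.
For rotational equilibrium, R × 3.586 = 2674, so R = 746 N.

R_A ≈ 746 N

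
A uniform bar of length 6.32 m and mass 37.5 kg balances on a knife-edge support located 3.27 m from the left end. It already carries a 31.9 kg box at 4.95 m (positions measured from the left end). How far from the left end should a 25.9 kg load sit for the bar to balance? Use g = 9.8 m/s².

x ≈ 1.36 m from the left end

Choose the knife-edge support (at 3.27 m from the left end) as the axis so the support reaction has zero arm there.
Beam weight: 37.5 × 9.8 = 367.5 N down at 3.16 m → arm 0.11 m, τ = 367.5 × 0.11 = 40.42 N·m counterclockwise.
Box: 31.9 × 9.8 = 312.6 N down at 4.95 m → arm 1.68 m, τ = 312.6 × 1.68 = 525.2 N·m clockwise.
Net moment of existing loads = 484.8 N·m clockwise.
The load weighs 25.9 × 9.8 = 253.8 N and must supply an equal counterclockwise moment, so its lever arm about the knife-edge support is 484.8 / 253.8 = 1.91 m.
That puts it at 3.27 − 1.91 = 1.36 m from the left end.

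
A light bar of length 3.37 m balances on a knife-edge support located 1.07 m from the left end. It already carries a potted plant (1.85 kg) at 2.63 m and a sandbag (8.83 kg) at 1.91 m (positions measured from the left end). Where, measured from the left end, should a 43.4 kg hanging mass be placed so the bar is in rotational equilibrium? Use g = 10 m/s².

Take moments about the knife-edge support (at 1.07 m from the left end).
Potted plant: 1.85 × 10 = 18.5 N down at 2.63 m → arm 1.56 m, τ = 18.5 × 1.56 = 28.86 N·m clockwise.
Sandbag: 8.83 × 10 = 88.3 N down at 1.91 m → arm 0.84 m, τ = 88.3 × 0.84 = 74.17 N·m clockwise.
Net moment of existing loads = 103 N·m clockwise.
The hanging mass weighs 43.4 × 10 = 434 N and must supply an equal counterclockwise moment, so its lever arm about the knife-edge support is 103 / 434 = 0.237 m.
That puts it at 1.07 − 0.237 = 0.833 m from the left end.

x ≈ 0.833 m from the left end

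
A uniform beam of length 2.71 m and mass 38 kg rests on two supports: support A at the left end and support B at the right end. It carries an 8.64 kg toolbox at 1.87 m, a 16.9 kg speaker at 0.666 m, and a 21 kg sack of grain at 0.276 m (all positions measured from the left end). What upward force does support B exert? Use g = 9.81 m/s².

R_B ≈ 307 N

Choose support A as the axis so its reaction then has zero moment arm.
Beam weight: 38 × 9.81 = 372.8 N down at 1.355 m → arm 1.355 m, τ = 372.8 × 1.355 = 505.1 N·m clockwise.
Toolbox: 8.64 × 9.81 = 84.76 N down at 1.87 m → arm 1.87 m, τ = 84.76 × 1.87 = 158.5 N·m clockwise.
Speaker: 16.9 × 9.81 = 165.8 N down at 0.666 m → arm 0.666 m, τ = 165.8 × 0.666 = 110.4 N·m clockwise.
Sack of grain: 21 × 9.81 = 206 N down at 0.276 m → arm 0.276 m, τ = 206 × 0.276 = 56.86 N·m clockwise.
Net load moment about support A = 830.9 N·m clockwise.
Reaction R at support B is upward at 2.71 m, arm 2.71 m → moment R × 2.71 counterclockwise.
For rotational equilibrium, R × 2.71 = 830.9, so R = 307 N.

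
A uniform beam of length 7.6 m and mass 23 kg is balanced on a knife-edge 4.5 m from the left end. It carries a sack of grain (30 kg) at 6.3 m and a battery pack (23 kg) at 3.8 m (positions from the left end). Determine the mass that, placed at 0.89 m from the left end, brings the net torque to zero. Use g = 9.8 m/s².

Take moments about the knife-edge (at 4.5 m from the left end).
Beam weight: 23 × 9.8 = 225.4 N down at 3.8 m → arm 0.7 m, τ = 225.4 × 0.7 = 157.8 N·m counterclockwise.
Sack of grain: 30 × 9.8 = 294 N down at 6.3 m → arm 1.8 m, τ = 294 × 1.8 = 529.2 N·m clockwise.
Battery pack: 23 × 9.8 = 225.4 N down at 3.8 m → arm 0.7 m, τ = 225.4 × 0.7 = 157.8 N·m counterclockwise.
Net moment of known loads = 213.6 N·m clockwise.
An unknown mass m at 0.89 m has arm 3.61 m; its moment is m·g·3.61 counterclockwise.
Balancing moments: m × 9.8 × 3.61 = 213.6, giving m = 213.6 / (9.8 × 3.61) = 6.04 kg.

m ≈ 6.04 kg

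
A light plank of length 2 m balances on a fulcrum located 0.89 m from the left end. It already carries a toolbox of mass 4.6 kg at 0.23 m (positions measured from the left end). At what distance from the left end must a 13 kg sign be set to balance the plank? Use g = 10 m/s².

Take moments about the fulcrum (at 0.89 m from the left end).
Toolbox: 4.6 × 10 = 46 N down at 0.23 m → arm 0.66 m, τ = 46 × 0.66 = 30.36 N·m counterclockwise.
Net moment of existing loads = 30.36 N·m counterclockwise.
The sign weighs 13 × 10 = 130 N and must supply an equal clockwise moment, so its lever arm about the fulcrum is 30.36 / 130 = 0.234 m.
That puts it at 0.89 + 0.234 = 1.12 m from the left end.

x ≈ 1.12 m from the left end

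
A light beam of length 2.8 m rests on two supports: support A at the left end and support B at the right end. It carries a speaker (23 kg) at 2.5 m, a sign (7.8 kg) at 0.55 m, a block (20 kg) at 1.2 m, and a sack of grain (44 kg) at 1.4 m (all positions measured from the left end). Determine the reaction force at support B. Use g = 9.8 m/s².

About support A:
Speaker: 23 × 9.8 = 225.4 N down at 2.5 m → arm 2.5 m, τ = 225.4 × 2.5 = 563.5 N·m clockwise.
Sign: 7.8 × 9.8 = 76.44 N down at 0.55 m → arm 0.55 m, τ = 76.44 × 0.55 = 42.04 N·m clockwise.
Block: 20 × 9.8 = 196 N down at 1.2 m → arm 1.2 m, τ = 196 × 1.2 = 235.2 N·m clockwise.
Sack of grain: 44 × 9.8 = 431.2 N down at 1.4 m → arm 1.4 m, τ = 431.2 × 1.4 = 603.7 N·m clockwise.
Net load moment about support A = 1444 N·m clockwise.
Reaction R at support B is upward at 2.8 m, arm 2.8 m → moment R × 2.8 counterclockwise.
Setting net torque to zero: R × 2.8 = 1444 → R = 516 N.

R_B ≈ 516 N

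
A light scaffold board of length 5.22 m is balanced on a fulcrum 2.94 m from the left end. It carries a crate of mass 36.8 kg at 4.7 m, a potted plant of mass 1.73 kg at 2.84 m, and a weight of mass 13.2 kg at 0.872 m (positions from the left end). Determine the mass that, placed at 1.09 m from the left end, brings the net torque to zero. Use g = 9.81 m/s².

m ≈ 20.2 kg

Choose the fulcrum (at 2.94 m from the left end) as the axis so the support reaction has zero arm there.
Crate: 36.8 × 9.81 = 361 N down at 4.7 m → arm 1.76 m, τ = 361 × 1.76 = 635.4 N·m clockwise.
Potted plant: 1.73 × 9.81 = 16.97 N down at 2.84 m → arm 0.1 m, τ = 16.97 × 0.1 = 1.697 N·m counterclockwise.
Weight: 13.2 × 9.81 = 129.5 N down at 0.872 m → arm 2.068 m, τ = 129.5 × 2.068 = 267.8 N·m counterclockwise.
Net moment of known loads = 365.9 N·m clockwise.
An unknown mass m at 1.09 m has arm 1.85 m; its moment is m·g·1.85 counterclockwise.
Στ = 0 ⇒ m × 9.81 × 1.85 = 365.9 ⇒ m = 365.9 / (9.81 × 1.85) = 20.2 kg.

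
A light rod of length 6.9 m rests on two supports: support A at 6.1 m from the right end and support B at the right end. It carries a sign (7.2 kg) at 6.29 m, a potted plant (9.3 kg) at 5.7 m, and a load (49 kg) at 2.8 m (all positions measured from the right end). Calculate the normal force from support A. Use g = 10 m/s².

R_A ≈ 386 N

Taking torques about support B:
Sign: 7.2 × 10 = 72 N down at 6.29 m → arm 6.29 m, τ = 72 × 6.29 = 452.9 N·m counterclockwise.
Potted plant: 9.3 × 10 = 93 N down at 5.7 m → arm 5.7 m, τ = 93 × 5.7 = 530.1 N·m counterclockwise.
Load: 49 × 10 = 490 N down at 2.8 m → arm 2.8 m, τ = 490 × 2.8 = 1372 N·m counterclockwise.
Net load moment about support B = 2355 N·m counterclockwise.
Reaction R at support A is upward at 6.1 m, arm 6.1 m → moment R × 6.1 clockwise.
For rotational equilibrium, R × 6.1 = 2355, so R = 386 N.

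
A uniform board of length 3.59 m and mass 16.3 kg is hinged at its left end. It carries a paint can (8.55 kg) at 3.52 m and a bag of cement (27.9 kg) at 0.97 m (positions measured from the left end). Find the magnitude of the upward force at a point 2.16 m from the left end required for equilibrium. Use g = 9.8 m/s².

F ≈ 392 N

About the left end:
Beam weight: 16.3 × 9.8 = 159.7 N down at 1.795 m → arm 1.795 m, τ = 159.7 × 1.795 = 286.7 N·m clockwise.
Paint can: 8.55 × 9.8 = 83.79 N down at 3.52 m → arm 3.52 m, τ = 83.79 × 3.52 = 294.9 N·m clockwise.
Bag of cement: 27.9 × 9.8 = 273.4 N down at 0.97 m → arm 0.97 m, τ = 273.4 × 0.97 = 265.2 N·m clockwise.
Net moment of the loads = 846.8 N·m clockwise.
The upward force F acts at a point 2.16 m from the left end, arm 2.16 m, giving F × 2.16 counterclockwise.
Setting net torque to zero: F × 2.16 = 846.8 → F = 846.8 / 2.16 = 392 N.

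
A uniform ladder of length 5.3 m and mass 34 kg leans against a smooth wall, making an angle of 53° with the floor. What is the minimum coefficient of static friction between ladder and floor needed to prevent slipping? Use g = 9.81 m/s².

Taking torques about the foot of the ladder:
Ladder weight 34×9.81 = 333.5 N acts at 2.65 m along the ladder; its horizontal arm is 2.65·cos53° = 1.595 m → τ = 531.9 N·m clockwise.
Wall normal N acts horizontally at the top; its moment arm is the height L sinθ = 5.3·sin53° = 4.233 m, counterclockwise.
For rotational equilibrium, N × 4.233 = 531.9, so N = 125.7 N.
ΣFx = 0 ⇒ f = N_wall = 125.7 N. ΣFy = 0 ⇒ N_floor = 333.5 N.
μ_min = f / N_floor = 125.7 / 333.5 = 0.377.

μ_min ≈ 0.377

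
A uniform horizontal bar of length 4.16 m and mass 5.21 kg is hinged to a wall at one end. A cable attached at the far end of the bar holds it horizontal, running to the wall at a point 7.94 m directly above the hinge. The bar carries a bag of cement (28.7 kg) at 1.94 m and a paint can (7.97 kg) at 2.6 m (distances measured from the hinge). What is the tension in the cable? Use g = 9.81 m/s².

T ≈ 232 N

Taking torques about the hinge:
Beam weight: 5.21 × 9.81 = 51.11 N down at 2.08 m → arm 2.08 m, τ = 51.11 × 2.08 = 106.3 N·m clockwise.
Bag of cement: 28.7 × 9.81 = 281.5 N down at 1.94 m → arm 1.94 m, τ = 281.5 × 1.94 = 546.1 N·m clockwise.
Paint can: 7.97 × 9.81 = 78.19 N down at 2.6 m → arm 2.6 m, τ = 78.19 × 2.6 = 203.3 N·m clockwise.
Total clockwise load moment = 855.7 N·m.
The cable tension T acts at 4.16 m; only its component perpendicular to the bar, T sinθ, produces torque. sinθ = h/√(h²+d²) = 7.94/√(7.94²+4.16²) = 0.8858.
For rotational equilibrium, T × 4.16 × 0.8858 = 855.7, so T = 855.7 / 3.685 = 232 N.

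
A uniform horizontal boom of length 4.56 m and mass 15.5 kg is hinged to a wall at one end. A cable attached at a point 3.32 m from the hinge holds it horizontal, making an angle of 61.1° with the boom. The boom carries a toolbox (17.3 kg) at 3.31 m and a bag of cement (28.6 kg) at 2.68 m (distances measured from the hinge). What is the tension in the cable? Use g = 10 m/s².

T ≈ 582 N

Sum moments about the hinge (the unknown hinge reaction has zero arm there).
Beam weight: 15.5 × 10 = 155 N down at 2.28 m → arm 2.28 m, τ = 155 × 2.28 = 353.4 N·m clockwise.
Toolbox: 17.3 × 10 = 173 N down at 3.31 m → arm 3.31 m, τ = 173 × 3.31 = 572.6 N·m clockwise.
Bag of cement: 28.6 × 10 = 286 N down at 2.68 m → arm 2.68 m, τ = 286 × 2.68 = 766.5 N·m clockwise.
Total clockwise load moment = 1692 N·m.
The cable tension T acts at 3.32 m; only its component perpendicular to the boom, T sinθ, produces torque. sin 61.1° = 0.8755.
Setting net torque to zero: T × 3.32 × 0.8755 = 1692 → T = 1692 / 2.907 = 582 N.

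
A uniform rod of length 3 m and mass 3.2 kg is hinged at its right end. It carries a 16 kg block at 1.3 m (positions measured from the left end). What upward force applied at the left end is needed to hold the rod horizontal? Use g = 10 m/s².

Taking torques about the right end:
Beam weight: 3.2 × 10 = 32 N down at 1.5 m → arm 1.5 m, τ = 32 × 1.5 = 48 N·m counterclockwise.
Block: 16 × 10 = 160 N down at 1.3 m → arm 1.7 m, τ = 160 × 1.7 = 272 N·m counterclockwise.
Net moment of the loads = 320 N·m counterclockwise.
The upward force F acts at the left end, arm 3 m, giving F × 3 clockwise.
Στ = 0 ⇒ F × 3 = 320 ⇒ F = 320 / 3 = 107 N.

F ≈ 107 N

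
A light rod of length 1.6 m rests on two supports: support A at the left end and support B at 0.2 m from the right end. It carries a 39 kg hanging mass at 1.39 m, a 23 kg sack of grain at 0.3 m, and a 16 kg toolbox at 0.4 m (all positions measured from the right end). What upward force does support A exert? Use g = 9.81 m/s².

Take moments about support B.
Hanging mass: 39 × 9.81 = 382.6 N down at 1.39 m → arm 1.19 m, τ = 382.6 × 1.19 = 455.3 N·m counterclockwise.
Sack of grain: 23 × 9.81 = 225.6 N down at 0.3 m → arm 0.1 m, τ = 225.6 × 0.1 = 22.56 N·m counterclockwise.
Toolbox: 16 × 9.81 = 157 N down at 0.4 m → arm 0.2 m, τ = 157 × 0.2 = 31.4 N·m counterclockwise.
Net load moment about support B = 509.3 N·m counterclockwise.
Reaction R at support A is upward at 1.6 m, arm 1.4 m → moment R × 1.4 clockwise.
Στ = 0 ⇒ R × 1.4 = 509.3 ⇒ R = 364 N.

R_A ≈ 364 N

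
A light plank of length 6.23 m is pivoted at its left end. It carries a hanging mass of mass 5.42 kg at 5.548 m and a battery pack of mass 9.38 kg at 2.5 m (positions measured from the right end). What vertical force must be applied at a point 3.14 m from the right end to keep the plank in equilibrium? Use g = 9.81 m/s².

Sum moments about the left end (the unknown pivot reaction has zero arm there).
Hanging mass: 5.42 × 9.81 = 53.17 N down at 5.548 m → arm 0.682 m, τ = 53.17 × 0.682 = 36.26 N·m clockwise.
Battery pack: 9.38 × 9.81 = 92.02 N down at 2.5 m → arm 3.73 m, τ = 92.02 × 3.73 = 343.2 N·m clockwise.
Net moment of the loads = 379.5 N·m clockwise.
The upward force F acts at a point 3.14 m from the right end, arm 3.09 m, giving F × 3.09 counterclockwise.
Στ = 0 ⇒ F × 3.09 = 379.5 ⇒ F = 379.5 / 3.09 = 123 N.

F ≈ 123 N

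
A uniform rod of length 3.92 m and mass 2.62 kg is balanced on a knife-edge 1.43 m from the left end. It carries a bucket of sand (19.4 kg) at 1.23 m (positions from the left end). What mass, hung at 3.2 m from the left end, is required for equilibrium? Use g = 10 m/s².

Sum moments about the knife-edge (at 1.43 m from the left end) (the support reaction has zero arm there).
Beam weight: 2.62 × 10 = 26.2 N down at 1.96 m → arm 0.53 m, τ = 26.2 × 0.53 = 13.89 N·m clockwise.
Bucket of sand: 19.4 × 10 = 194 N down at 1.23 m → arm 0.2 m, τ = 194 × 0.2 = 38.8 N·m counterclockwise.
Net moment of known loads = 24.91 N·m counterclockwise.
An unknown mass m at 3.2 m has arm 1.77 m; its moment is m·g·1.77 clockwise.
For rotational equilibrium, m × 10 × 1.77 = 24.91, so m = 24.91 / (10 × 1.77) = 1.41 kg.

m ≈ 1.41 kg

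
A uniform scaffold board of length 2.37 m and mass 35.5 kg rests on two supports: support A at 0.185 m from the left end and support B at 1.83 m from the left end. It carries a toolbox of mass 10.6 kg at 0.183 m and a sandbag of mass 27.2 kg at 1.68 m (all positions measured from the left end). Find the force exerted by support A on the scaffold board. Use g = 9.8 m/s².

R_A ≈ 265 N

Sum moments about support B (its reaction then has zero moment arm).
Beam weight: 35.5 × 9.8 = 347.9 N down at 1.185 m → arm 0.645 m, τ = 347.9 × 0.645 = 224.4 N·m counterclockwise.
Toolbox: 10.6 × 9.8 = 103.9 N down at 0.183 m → arm 1.647 m, τ = 103.9 × 1.647 = 171.1 N·m counterclockwise.
Sandbag: 27.2 × 9.8 = 266.6 N down at 1.68 m → arm 0.15 m, τ = 266.6 × 0.15 = 39.99 N·m counterclockwise.
Net load moment about support B = 435.5 N·m counterclockwise.
Reaction R at support A is upward at 0.185 m, arm 1.645 m → moment R × 1.645 clockwise.
Στ = 0 ⇒ R × 1.645 = 435.5 ⇒ R = 265 N.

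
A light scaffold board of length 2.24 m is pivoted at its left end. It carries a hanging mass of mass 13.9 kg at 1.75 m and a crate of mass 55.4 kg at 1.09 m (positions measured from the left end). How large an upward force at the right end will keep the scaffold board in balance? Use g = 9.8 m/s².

F ≈ 371 N

Sum moments about the left end (the unknown pivot reaction has zero arm there).
Hanging mass: 13.9 × 9.8 = 136.2 N down at 1.75 m → arm 1.75 m, τ = 136.2 × 1.75 = 238.3 N·m clockwise.
Crate: 55.4 × 9.8 = 542.9 N down at 1.09 m → arm 1.09 m, τ = 542.9 × 1.09 = 591.8 N·m clockwise.
Net moment of the loads = 830.1 N·m clockwise.
The upward force F acts at the right end, arm 2.24 m, giving F × 2.24 counterclockwise.
Setting net torque to zero: F × 2.24 = 830.1 → F = 830.1 / 2.24 = 371 N.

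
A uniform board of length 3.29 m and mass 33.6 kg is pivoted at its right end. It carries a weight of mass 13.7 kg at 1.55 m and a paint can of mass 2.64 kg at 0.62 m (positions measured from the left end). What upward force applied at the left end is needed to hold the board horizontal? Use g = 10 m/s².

About the right end:
Beam weight: 33.6 × 10 = 336 N down at 1.645 m → arm 1.645 m, τ = 336 × 1.645 = 552.7 N·m counterclockwise.
Weight: 13.7 × 10 = 137 N down at 1.55 m → arm 1.74 m, τ = 137 × 1.74 = 238.4 N·m counterclockwise.
Paint can: 2.64 × 10 = 26.4 N down at 0.62 m → arm 2.67 m, τ = 26.4 × 2.67 = 70.49 N·m counterclockwise.
Net moment of the loads = 861.6 N·m counterclockwise.
The upward force F acts at the left end, arm 3.29 m, giving F × 3.29 clockwise.
Balancing moments: F × 3.29 = 861.6, giving F = 861.6 / 3.29 = 262 N.

F ≈ 262 N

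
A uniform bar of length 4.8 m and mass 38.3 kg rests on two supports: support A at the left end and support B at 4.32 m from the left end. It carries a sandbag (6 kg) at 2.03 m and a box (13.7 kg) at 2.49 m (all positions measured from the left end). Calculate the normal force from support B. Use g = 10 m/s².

R_B ≈ 320 N

Taking torques about support A:
Beam weight: 38.3 × 10 = 383 N down at 2.4 m → arm 2.4 m, τ = 383 × 2.4 = 919.2 N·m clockwise.
Sandbag: 6 × 10 = 60 N down at 2.03 m → arm 2.03 m, τ = 60 × 2.03 = 121.8 N·m clockwise.
Box: 13.7 × 10 = 137 N down at 2.49 m → arm 2.49 m, τ = 137 × 2.49 = 341.1 N·m clockwise.
Net load moment about support A = 1382 N·m clockwise.
Reaction R at support B is upward at 4.32 m, arm 4.32 m → moment R × 4.32 counterclockwise.
For rotational equilibrium, R × 4.32 = 1382, so R = 320 N.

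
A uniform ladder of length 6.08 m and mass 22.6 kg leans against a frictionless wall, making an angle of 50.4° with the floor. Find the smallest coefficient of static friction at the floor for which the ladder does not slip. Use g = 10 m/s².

Choose the foot of the ladder as the axis so the floor normal and friction both act there and drop out.
Ladder weight 22.6×10 = 226 N acts at 3.04 m along the ladder; its horizontal arm is 3.04·cos50.4° = 1.938 m → τ = 438 N·m clockwise.
Wall normal N acts horizontally at the top; its moment arm is the height L sinθ = 6.08·sin50.4° = 4.685 m, counterclockwise.
Στ = 0 ⇒ N × 4.685 = 438 ⇒ N = 93.49 N.
ΣFx = 0 ⇒ f = N_wall = 93.49 N. ΣFy = 0 ⇒ N_floor = 226 N.
μ_min = f / N_floor = 93.49 / 226 = 0.414.

μ_min ≈ 0.414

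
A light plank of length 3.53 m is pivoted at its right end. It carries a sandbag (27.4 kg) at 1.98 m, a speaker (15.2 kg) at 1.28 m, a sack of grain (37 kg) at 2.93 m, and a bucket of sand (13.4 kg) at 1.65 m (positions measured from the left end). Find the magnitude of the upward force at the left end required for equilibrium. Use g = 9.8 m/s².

Taking torques about the right end:
Sandbag: 27.4 × 9.8 = 268.5 N down at 1.98 m → arm 1.55 m, τ = 268.5 × 1.55 = 416.2 N·m counterclockwise.
Speaker: 15.2 × 9.8 = 149 N down at 1.28 m → arm 2.25 m, τ = 149 × 2.25 = 335.2 N·m counterclockwise.
Sack of grain: 37 × 9.8 = 362.6 N down at 2.93 m → arm 0.6 m, τ = 362.6 × 0.6 = 217.6 N·m counterclockwise.
Bucket of sand: 13.4 × 9.8 = 131.3 N down at 1.65 m → arm 1.88 m, τ = 131.3 × 1.88 = 246.8 N·m counterclockwise.
Net moment of the loads = 1216 N·m counterclockwise.
The upward force F acts at the left end, arm 3.53 m, giving F × 3.53 clockwise.
Setting net torque to zero: F × 3.53 = 1216 → F = 1216 / 3.53 = 344 N.

F ≈ 344 N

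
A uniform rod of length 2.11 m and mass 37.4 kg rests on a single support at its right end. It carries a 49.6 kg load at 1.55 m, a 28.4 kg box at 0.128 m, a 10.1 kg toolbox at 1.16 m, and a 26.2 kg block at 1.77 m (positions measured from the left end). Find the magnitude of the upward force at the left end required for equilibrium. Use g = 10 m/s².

Choose the right end as the axis so the unknown pivot reaction has zero arm there.
Beam weight: 37.4 × 10 = 374 N down at 1.055 m → arm 1.055 m, τ = 374 × 1.055 = 394.6 N·m counterclockwise.
Load: 49.6 × 10 = 496 N down at 1.55 m → arm 0.56 m, τ = 496 × 0.56 = 277.8 N·m counterclockwise.
Box: 28.4 × 10 = 284 N down at 0.128 m → arm 1.982 m, τ = 284 × 1.982 = 562.9 N·m counterclockwise.
Toolbox: 10.1 × 10 = 101 N down at 1.16 m → arm 0.95 m, τ = 101 × 0.95 = 95.95 N·m counterclockwise.
Block: 26.2 × 10 = 262 N down at 1.77 m → arm 0.34 m, τ = 262 × 0.34 = 89.08 N·m counterclockwise.
Net moment of the loads = 1420 N·m counterclockwise.
The upward force F acts at the left end, arm 2.11 m, giving F × 2.11 clockwise.
Στ = 0 ⇒ F × 2.11 = 1420 ⇒ F = 1420 / 2.11 = 673 N.

F ≈ 673 N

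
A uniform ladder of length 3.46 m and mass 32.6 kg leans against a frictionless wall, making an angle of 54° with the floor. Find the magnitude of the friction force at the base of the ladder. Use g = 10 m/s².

f ≈ 118 N

Sum moments about the foot of the ladder (the floor normal and friction both act there and drop out).
Ladder weight 32.6×10 = 326 N acts at 1.73 m along the ladder; its horizontal arm is 1.73·cos54° = 1.017 m → τ = 331.5 N·m clockwise.
Wall normal N acts horizontally at the top; its moment arm is the height L sinθ = 3.46·sin54° = 2.799 m, counterclockwise.
For rotational equilibrium, N × 2.799 = 331.5, so N = 118 N.
ΣFx = 0: friction at the foot balances the wall's push, so f = N_wall = 118 N.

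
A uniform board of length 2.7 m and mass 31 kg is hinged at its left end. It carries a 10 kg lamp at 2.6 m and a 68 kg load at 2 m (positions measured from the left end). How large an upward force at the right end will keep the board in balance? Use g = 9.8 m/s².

Sum moments about the left end (the unknown pivot reaction has zero arm there).
Beam weight: 31 × 9.8 = 303.8 N down at 1.35 m → arm 1.35 m, τ = 303.8 × 1.35 = 410.1 N·m clockwise.
Lamp: 10 × 9.8 = 98 N down at 2.6 m → arm 2.6 m, τ = 98 × 2.6 = 254.8 N·m clockwise.
Load: 68 × 9.8 = 666.4 N down at 2 m → arm 2 m, τ = 666.4 × 2 = 1333 N·m clockwise.
Net moment of the loads = 1998 N·m clockwise.
The upward force F acts at the right end, arm 2.7 m, giving F × 2.7 counterclockwise.
Balancing moments: F × 2.7 = 1998, giving F = 1998 / 2.7 = 740 N.

F ≈ 740 N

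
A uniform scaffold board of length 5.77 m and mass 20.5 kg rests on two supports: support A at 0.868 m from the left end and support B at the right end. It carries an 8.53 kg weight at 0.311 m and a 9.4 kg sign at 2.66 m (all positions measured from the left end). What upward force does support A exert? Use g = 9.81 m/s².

About support B:
Beam weight: 20.5 × 9.81 = 201.1 N down at 2.885 m → arm 2.885 m, τ = 201.1 × 2.885 = 580.2 N·m counterclockwise.
Weight: 8.53 × 9.81 = 83.68 N down at 0.311 m → arm 5.459 m, τ = 83.68 × 5.459 = 456.8 N·m counterclockwise.
Sign: 9.4 × 9.81 = 92.21 N down at 2.66 m → arm 3.11 m, τ = 92.21 × 3.11 = 286.8 N·m counterclockwise.
Net load moment about support B = 1324 N·m counterclockwise.
Reaction R at support A is upward at 0.868 m, arm 4.902 m → moment R × 4.902 clockwise.
Balancing moments: R × 4.902 = 1324, giving R = 270 N.

R_A ≈ 270 N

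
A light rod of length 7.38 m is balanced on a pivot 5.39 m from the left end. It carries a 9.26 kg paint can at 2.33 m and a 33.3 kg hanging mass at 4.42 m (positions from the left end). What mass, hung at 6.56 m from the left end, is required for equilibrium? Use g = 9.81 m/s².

m ≈ 51.8 kg

Taking torques about the pivot (at 5.39 m from the left end):
Paint can: 9.26 × 9.81 = 90.84 N down at 2.33 m → arm 3.06 m, τ = 90.84 × 3.06 = 278 N·m counterclockwise.
Hanging mass: 33.3 × 9.81 = 326.7 N down at 4.42 m → arm 0.97 m, τ = 326.7 × 0.97 = 316.9 N·m counterclockwise.
Net moment of known loads = 594.9 N·m counterclockwise.
An unknown mass m at 6.56 m has arm 1.17 m; its moment is m·g·1.17 clockwise.
Balancing moments: m × 9.81 × 1.17 = 594.9, giving m = 594.9 / (9.81 × 1.17) = 51.8 kg.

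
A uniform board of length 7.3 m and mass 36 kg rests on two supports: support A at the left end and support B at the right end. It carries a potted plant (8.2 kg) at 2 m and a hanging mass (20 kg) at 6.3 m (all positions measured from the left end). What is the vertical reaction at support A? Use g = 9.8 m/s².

R_A ≈ 262 N

About support B:
Beam weight: 36 × 9.8 = 352.8 N down at 3.65 m → arm 3.65 m, τ = 352.8 × 3.65 = 1288 N·m counterclockwise.
Potted plant: 8.2 × 9.8 = 80.36 N down at 2 m → arm 5.3 m, τ = 80.36 × 5.3 = 425.9 N·m counterclockwise.
Hanging mass: 20 × 9.8 = 196 N down at 6.3 m → arm 1 m, τ = 196 × 1 = 196 N·m counterclockwise.
Net load moment about support B = 1910 N·m counterclockwise.
Reaction R at support A is upward at 0 m, arm 7.3 m → moment R × 7.3 clockwise.
Setting net torque to zero: R × 7.3 = 1910 → R = 262 N.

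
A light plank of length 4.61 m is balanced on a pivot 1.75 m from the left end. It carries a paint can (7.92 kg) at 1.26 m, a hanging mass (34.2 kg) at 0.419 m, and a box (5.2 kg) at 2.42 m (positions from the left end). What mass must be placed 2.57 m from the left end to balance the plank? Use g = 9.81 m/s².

m ≈ 56 kg

Choose the pivot (at 1.75 m from the left end) as the axis so the support reaction has zero arm there.
Paint can: 7.92 × 9.81 = 77.7 N down at 1.26 m → arm 0.49 m, τ = 77.7 × 0.49 = 38.07 N·m counterclockwise.
Hanging mass: 34.2 × 9.81 = 335.5 N down at 0.419 m → arm 1.331 m, τ = 335.5 × 1.331 = 446.6 N·m counterclockwise.
Box: 5.2 × 9.81 = 51.01 N down at 2.42 m → arm 0.67 m, τ = 51.01 × 0.67 = 34.18 N·m clockwise.
Net moment of known loads = 450.5 N·m counterclockwise.
An unknown mass m at 2.57 m has arm 0.82 m; its moment is m·g·0.82 clockwise.
For rotational equilibrium, m × 9.81 × 0.82 = 450.5, so m = 450.5 / (9.81 × 0.82) = 56 kg.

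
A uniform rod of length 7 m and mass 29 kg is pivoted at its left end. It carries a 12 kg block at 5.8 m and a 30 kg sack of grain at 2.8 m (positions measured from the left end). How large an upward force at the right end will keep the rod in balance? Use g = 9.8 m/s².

Sum moments about the left end (the unknown pivot reaction has zero arm there).
Beam weight: 29 × 9.8 = 284.2 N down at 3.5 m → arm 3.5 m, τ = 284.2 × 3.5 = 994.7 N·m clockwise.
Block: 12 × 9.8 = 117.6 N down at 5.8 m → arm 5.8 m, τ = 117.6 × 5.8 = 682.1 N·m clockwise.
Sack of grain: 30 × 9.8 = 294 N down at 2.8 m → arm 2.8 m, τ = 294 × 2.8 = 823.2 N·m clockwise.
Net moment of the loads = 2500 N·m clockwise.
The upward force F acts at the right end, arm 7 m, giving F × 7 counterclockwise.
For rotational equilibrium, F × 7 = 2500, so F = 2500 / 7 = 357 N.

F ≈ 357 N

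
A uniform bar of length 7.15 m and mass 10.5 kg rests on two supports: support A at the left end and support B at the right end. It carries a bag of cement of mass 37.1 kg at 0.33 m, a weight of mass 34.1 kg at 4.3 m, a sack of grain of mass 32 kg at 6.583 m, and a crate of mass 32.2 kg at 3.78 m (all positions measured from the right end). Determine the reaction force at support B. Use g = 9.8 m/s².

R_B ≈ 705 N

About support A:
Beam weight: 10.5 × 9.8 = 102.9 N down at 3.575 m → arm 3.575 m, τ = 102.9 × 3.575 = 367.9 N·m clockwise.
Bag of cement: 37.1 × 9.8 = 363.6 N down at 0.33 m → arm 6.82 m, τ = 363.6 × 6.82 = 2480 N·m clockwise.
Weight: 34.1 × 9.8 = 334.2 N down at 4.3 m → arm 2.85 m, τ = 334.2 × 2.85 = 952.5 N·m clockwise.
Sack of grain: 32 × 9.8 = 313.6 N down at 6.583 m → arm 0.567 m, τ = 313.6 × 0.567 = 177.8 N·m clockwise.
Crate: 32.2 × 9.8 = 315.6 N down at 3.78 m → arm 3.37 m, τ = 315.6 × 3.37 = 1064 N·m clockwise.
Net load moment about support A = 5042 N·m clockwise.
Reaction R at support B is upward at 0 m, arm 7.15 m → moment R × 7.15 counterclockwise.
Στ = 0 ⇒ R × 7.15 = 5042 ⇒ R = 705 N.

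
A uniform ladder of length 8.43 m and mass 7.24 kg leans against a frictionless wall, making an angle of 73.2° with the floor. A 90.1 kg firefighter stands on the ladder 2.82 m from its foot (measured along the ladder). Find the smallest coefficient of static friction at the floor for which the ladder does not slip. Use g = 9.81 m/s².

Sum moments about the foot of the ladder (the floor normal and friction both act there and drop out).
Ladder weight 7.24×9.81 = 71.02 N acts at 4.215 m along the ladder; its horizontal arm is 4.215·cos73.2° = 1.218 m → τ = 86.5 N·m clockwise.
Firefighter: 90.1×9.81 = 883.9 N at 2.82 m → arm 0.8151 m → τ = 720.5 N·m clockwise.
Wall normal N acts horizontally at the top; its moment arm is the height L sinθ = 8.43·sin73.2° = 8.07 m, counterclockwise.
For rotational equilibrium, N × 8.07 = 807, so N = 100 N.
ΣFx = 0 ⇒ f = N_wall = 100 N. ΣFy = 0 ⇒ N_floor = 954.9 N.
μ_min = f / N_floor = 100 / 954.9 = 0.105.

μ_min ≈ 0.105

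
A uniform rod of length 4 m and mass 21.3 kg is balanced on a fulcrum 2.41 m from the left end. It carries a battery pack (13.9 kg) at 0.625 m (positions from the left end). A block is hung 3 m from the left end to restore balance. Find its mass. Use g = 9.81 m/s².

m ≈ 56.9 kg

Taking torques about the fulcrum (at 2.41 m from the left end):
Beam weight: 21.3 × 9.81 = 209 N down at 2 m → arm 0.41 m, τ = 209 × 0.41 = 85.69 N·m counterclockwise.
Battery pack: 13.9 × 9.81 = 136.4 N down at 0.625 m → arm 1.785 m, τ = 136.4 × 1.785 = 243.5 N·m counterclockwise.
Net moment of known loads = 329.2 N·m counterclockwise.
An unknown mass m at 3 m has arm 0.59 m; its moment is m·g·0.59 clockwise.
Balancing moments: m × 9.81 × 0.59 = 329.2, giving m = 329.2 / (9.81 × 0.59) = 56.9 kg.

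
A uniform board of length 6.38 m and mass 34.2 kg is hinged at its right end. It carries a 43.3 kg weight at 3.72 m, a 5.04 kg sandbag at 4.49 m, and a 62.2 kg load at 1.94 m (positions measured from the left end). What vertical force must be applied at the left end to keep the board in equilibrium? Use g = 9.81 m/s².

F ≈ 784 N

Sum moments about the right end (the unknown pivot reaction has zero arm there).
Beam weight: 34.2 × 9.81 = 335.5 N down at 3.19 m → arm 3.19 m, τ = 335.5 × 3.19 = 1070 N·m counterclockwise.
Weight: 43.3 × 9.81 = 424.8 N down at 3.72 m → arm 2.66 m, τ = 424.8 × 2.66 = 1130 N·m counterclockwise.
Sandbag: 5.04 × 9.81 = 49.44 N down at 4.49 m → arm 1.89 m, τ = 49.44 × 1.89 = 93.44 N·m counterclockwise.
Load: 62.2 × 9.81 = 610.2 N down at 1.94 m → arm 4.44 m, τ = 610.2 × 4.44 = 2709 N·m counterclockwise.
Net moment of the loads = 5002 N·m counterclockwise.
The upward force F acts at the left end, arm 6.38 m, giving F × 6.38 clockwise.
Setting net torque to zero: F × 6.38 = 5002 → F = 5002 / 6.38 = 784 N.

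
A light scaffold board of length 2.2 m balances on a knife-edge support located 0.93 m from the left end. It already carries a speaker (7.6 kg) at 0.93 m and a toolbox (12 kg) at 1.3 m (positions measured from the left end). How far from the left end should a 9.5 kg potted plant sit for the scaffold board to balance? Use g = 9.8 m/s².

Take moments about the knife-edge support (at 0.93 m from the left end).
Speaker: acts at the knife-edge support, moment arm 0 → no torque.
Toolbox: 12 × 9.8 = 117.6 N down at 1.3 m → arm 0.37 m, τ = 117.6 × 0.37 = 43.51 N·m clockwise.
Net moment of existing loads = 43.51 N·m clockwise.
The potted plant weighs 9.5 × 9.8 = 93.1 N and must supply an equal counterclockwise moment, so its lever arm about the knife-edge support is 43.51 / 93.1 = 0.467 m.
That puts it at 0.93 − 0.467 = 0.463 m from the left end.

x ≈ 0.463 m from the left end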